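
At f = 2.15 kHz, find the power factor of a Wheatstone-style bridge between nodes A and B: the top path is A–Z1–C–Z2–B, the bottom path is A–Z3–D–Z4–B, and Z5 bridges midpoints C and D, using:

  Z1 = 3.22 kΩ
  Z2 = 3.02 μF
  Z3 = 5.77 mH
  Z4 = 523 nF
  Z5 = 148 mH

Step 1 — Angular frequency: ω = 2π·f = 2π·2150 = 1.351e+04 rad/s.
Step 2 — Component impedances:
  Z1: Z = R = 3220 Ω
  Z2: Z = 1/(jωC) = -j/(ω·C) = 0 - j24.51 Ω
  Z3: Z = jωL = j·1.351e+04·0.00577 = 0 + j77.95 Ω
  Z4: Z = 1/(jωC) = -j/(ω·C) = 0 - j141.5 Ω
  Z5: Z = jωL = j·1.351e+04·0.148 = 0 + j1999 Ω
Step 3 — Bridge requires nodal analysis (the Z5 bridge couples midpoints C and D, so the two paths cannot be reduced to a simple series/parallel combination). Setting node B to ground and injecting 1 A at node A, the 3-node admittance system at A, C, D solves to V_A = Z_AB = 1.812 - j74.46 Ω = 74.49∠-88.6° Ω.
Step 4 — Power factor: PF = cos(φ) = Re(Z)/|Z| = 1.8116/74.486 = 0.02432.
Step 5 — Type: Im(Z) = -74.46 ⇒ leading (phase φ = -88.6°).

PF = 0.02432 (leading, φ = -88.6°)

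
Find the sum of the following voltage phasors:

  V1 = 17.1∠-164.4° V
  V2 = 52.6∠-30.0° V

Step 1 — Convert each phasor to rectangular form:
  V1 = 17.1·(cos(-164.4°) + j·sin(-164.4°)) = -16.47 - j4.599 V
  V2 = 52.6·(cos(-30.0°) + j·sin(-30.0°)) = 45.55 - j26.3 V
Step 2 — Sum components: V_total = 29.08 - j30.9 V.
Step 3 — Convert to polar: |V_total| = 42.43 V, ∠V_total = -46.7°.

V_total = 42.43∠-46.7° V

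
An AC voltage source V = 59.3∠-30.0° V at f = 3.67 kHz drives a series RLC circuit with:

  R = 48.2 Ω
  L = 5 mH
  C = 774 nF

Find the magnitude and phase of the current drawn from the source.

Step 1 — Angular frequency: ω = 2π·f = 2π·3670 = 2.306e+04 rad/s.
Step 2 — Component impedances:
  R: Z = R = 48.2 Ω
  L: Z = jωL = j·2.306e+04·0.005 = 0 + j115.3 Ω
  C: Z = 1/(jωC) = -j/(ω·C) = 0 - j56.03 Ω
Step 3 — Series combination: Z_total = R + L + C = 48.2 + j59.27 Ω = 76.39∠50.9° Ω.
Step 4 — Source phasor: V = 59.3∠-30.0° V = 51.36 - j29.65 V.
Step 5 — Ohm's law: I = V / Z_total = (51.36 - j29.65) / (48.2 + j59.27) = 0.123 - j0.7664 A.
Step 6 — Convert to polar: |I| = 0.7763 A, ∠I = -80.9°.

I = 0.7763∠-80.9° A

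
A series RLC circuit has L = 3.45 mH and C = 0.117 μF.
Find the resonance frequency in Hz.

Step 1 — Resonance condition Im(Z)=0 gives ω₀ = 1/√(LC).
Step 2 — ω₀ = 1/√(0.00345·1.17e-07) = 4.977e+04 rad/s.
Step 3 — f₀ = ω₀/(2π) = 7922 Hz.

f₀ = 7922 Hz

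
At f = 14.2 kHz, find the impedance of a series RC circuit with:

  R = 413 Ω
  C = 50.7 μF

Step 1 — Angular frequency: ω = 2π·f = 2π·1.42e+04 = 8.922e+04 rad/s.
Step 2 — Component impedances:
  R: Z = R = 413 Ω
  C: Z = 1/(jωC) = -j/(ω·C) = 0 - j0.2211 Ω
Step 3 — Series combination: Z_total = R + C = 413 - j0.2211 Ω = 413∠-0.0° Ω.

Z = 413 - j0.2211 Ω = 413∠-0.0° Ω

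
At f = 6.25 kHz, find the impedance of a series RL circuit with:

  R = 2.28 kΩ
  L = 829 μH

Step 1 — Angular frequency: ω = 2π·f = 2π·6250 = 3.927e+04 rad/s.
Step 2 — Component impedances:
  R: Z = R = 2280 Ω
  L: Z = jωL = j·3.927e+04·0.000829 = 0 + j32.55 Ω
Step 3 — Series combination: Z_total = R + L = 2280 + j32.55 Ω = 2280∠0.8° Ω.

Z = 2280 + j32.55 Ω = 2280∠0.8° Ω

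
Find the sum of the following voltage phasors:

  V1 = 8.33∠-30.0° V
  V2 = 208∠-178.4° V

Step 1 — Convert each phasor to rectangular form:
  V1 = 8.33·(cos(-30.0°) + j·sin(-30.0°)) = 7.214 - j4.165 V
  V2 = 208·(cos(-178.4°) + j·sin(-178.4°)) = -207.9 - j5.808 V
Step 2 — Sum components: V_total = -200.7 - j9.973 V.
Step 3 — Convert to polar: |V_total| = 201 V, ∠V_total = -177.2°.

V_total = 201∠-177.2° V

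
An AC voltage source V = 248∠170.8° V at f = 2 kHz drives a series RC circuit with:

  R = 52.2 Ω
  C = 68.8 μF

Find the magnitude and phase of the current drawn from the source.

Step 1 — Angular frequency: ω = 2π·f = 2π·2000 = 1.257e+04 rad/s.
Step 2 — Component impedances:
  R: Z = R = 52.2 Ω
  C: Z = 1/(jωC) = -j/(ω·C) = 0 - j1.157 Ω
Step 3 — Series combination: Z_total = R + C = 52.2 - j1.157 Ω = 52.21∠-1.3° Ω.
Step 4 — Source phasor: V = 248∠170.8° V = -244.8 + j39.65 V.
Step 5 — Ohm's law: I = V / Z_total = (-244.8 + j39.65) / (52.2 - j1.157) = -4.704 + j0.6553 A.
Step 6 — Convert to polar: |I| = 4.75 A, ∠I = 172.1°.

I = 4.75∠172.1° A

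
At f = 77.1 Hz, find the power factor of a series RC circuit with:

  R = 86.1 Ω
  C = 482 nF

Step 1 — Angular frequency: ω = 2π·f = 2π·77.1 = 484.4 rad/s.
Step 2 — Component impedances:
  R: Z = R = 86.1 Ω
  C: Z = 1/(jωC) = -j/(ω·C) = 0 - j4283 Ω
Step 3 — Series combination: Z_total = R + C = 86.1 - j4283 Ω = 4284∠-88.8° Ω.
Step 4 — Power factor: PF = cos(φ) = Re(Z)/|Z| = 86.1/4284 = 0.0201.
Step 5 — Type: Im(Z) = -4283 ⇒ leading (phase φ = -88.8°).

PF = 0.0201 (leading, φ = -88.8°)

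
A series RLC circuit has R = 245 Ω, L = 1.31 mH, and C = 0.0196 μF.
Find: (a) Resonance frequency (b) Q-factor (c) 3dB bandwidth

Step 1 — Resonance: ω₀ = 1/√(LC) = 1/√(0.00131·1.96e-08) = 1.973e+05 rad/s.
Step 2 — f₀ = ω₀/(2π) = 3.141e+04 Hz.
Step 3 — Series Q: Q = ω₀L/R = 1.973e+05·0.00131/245 = 1.055.
Step 4 — Bandwidth: Δω = ω₀/Q = 1.87e+05 rad/s; BW = Δω/(2π) = 2.977e+04 Hz.

(a) f₀ = 3.141e+04 Hz  (b) Q = 1.055  (c) BW = 2.977e+04 Hz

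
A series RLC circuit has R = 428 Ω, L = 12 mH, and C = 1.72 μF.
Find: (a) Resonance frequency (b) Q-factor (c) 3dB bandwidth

Step 1 — Resonance condition Im(Z)=0 gives ω₀ = 1/√(LC).
Step 2 — ω₀ = 1/√(0.012·1.72e-06) = 6961 rad/s.
Step 3 — f₀ = ω₀/(2π) = 1108 Hz.
Step 4 — Series Q: Q = ω₀L/R = 6961·0.012/428 = 0.1952.
Step 5 — 3dB bandwidth: Δω = ω₀/Q = 3.567e+04 rad/s; BW = Δω/(2π) = 5677 Hz.

(a) f₀ = 1108 Hz  (b) Q = 0.1952  (c) BW = 5677 Hz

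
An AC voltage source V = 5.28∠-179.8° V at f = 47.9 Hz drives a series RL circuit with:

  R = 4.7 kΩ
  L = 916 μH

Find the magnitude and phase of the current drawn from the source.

Step 1 — Angular frequency: ω = 2π·f = 2π·47.9 = 301 rad/s.
Step 2 — Component impedances:
  R: Z = R = 4700 Ω
  L: Z = jωL = j·301·0.000916 = 0 + j0.2757 Ω
Step 3 — Series combination: Z_total = R + L = 4700 + j0.2757 Ω = 4700∠0.0° Ω.
Step 4 — Source phasor: V = 5.28∠-179.8° V = -5.28 - j0.01843 V.
Step 5 — Ohm's law: I = V / Z_total = (-5.28 - j0.01843) / (4700 + j0.2757) = -0.001123 - j3.856e-06 A.
Step 6 — Convert to polar: |I| = 0.001123 A, ∠I = -179.8°.

I = 0.001123∠-179.8° A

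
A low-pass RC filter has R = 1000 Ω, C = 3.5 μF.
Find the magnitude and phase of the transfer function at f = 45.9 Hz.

Step 1 — Angular frequency: ω = 2π·45.9 = 288.4 rad/s.
Step 2 — Transfer function: H(jω) = 1/(1 + jωRC).
Step 3 — Denominator: 1 + jωRC = 1 + j·288.4·1000·3.5e-06 = 1 + j1.009.
Step 4 — H = 0.4953 - j0.5.
Step 5 — Magnitude: |H| = 0.7038 (-3.1 dB); phase: φ = -45.3°.

|H| = 0.7038 (-3.1 dB), φ = -45.3°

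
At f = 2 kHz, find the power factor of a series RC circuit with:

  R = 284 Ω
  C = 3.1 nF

Step 1 — Angular frequency: ω = 2π·f = 2π·2000 = 1.257e+04 rad/s.
Step 2 — Component impedances:
  R: Z = R = 284 Ω
  C: Z = 1/(jωC) = -j/(ω·C) = 0 - j2.567e+04 Ω
Step 3 — Series combination: Z_total = R + C = 284 - j2.567e+04 Ω = 2.567e+04∠-89.4° Ω.
Step 4 — Power factor: PF = cos(φ) = Re(Z)/|Z| = 284/2.567e+04 = 0.01106.
Step 5 — Type: Im(Z) = -2.567e+04 ⇒ leading (phase φ = -89.4°).

PF = 0.01106 (leading, φ = -89.4°)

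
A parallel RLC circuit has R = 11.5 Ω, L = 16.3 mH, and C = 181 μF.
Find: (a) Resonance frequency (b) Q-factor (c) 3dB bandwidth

Step 1 — Resonance: ω₀ = 1/√(LC) = 1/√(0.0163·0.000181) = 582.2 rad/s.
Step 2 — f₀ = ω₀/(2π) = 92.66 Hz.
Step 3 — Parallel Q: Q = R/(ω₀L) = 11.5/(582.2·0.0163) = 1.212.
Step 4 — Bandwidth: Δω = ω₀/Q = 480.4 rad/s; BW = Δω/(2π) = 76.46 Hz.

(a) f₀ = 92.66 Hz  (b) Q = 1.212  (c) BW = 76.46 Hz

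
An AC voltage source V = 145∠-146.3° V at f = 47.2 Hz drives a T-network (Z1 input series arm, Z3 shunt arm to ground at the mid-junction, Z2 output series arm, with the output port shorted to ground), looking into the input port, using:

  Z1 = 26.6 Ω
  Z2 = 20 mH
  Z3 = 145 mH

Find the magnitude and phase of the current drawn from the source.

Step 1 — Angular frequency: ω = 2π·f = 2π·47.2 = 296.6 rad/s.
Step 2 — Component impedances:
  Z1: Z = R = 26.6 Ω
  Z2: Z = jωL = j·296.6·0.02 = 0 + j5.931 Ω
  Z3: Z = jωL = j·296.6·0.145 = 0 + j43 Ω
Step 3 — With the output port shorted to ground, the output series arm Z2 runs from the junction to ground; the shunt arm Z3 also runs from the junction to ground. They appear in parallel: Z3 || Z2 = 0 + j5.212 Ω.
Step 4 — Series with input arm Z1: Z_in = Z1 + (Z3 || Z2) = 26.6 + j5.212 Ω = 27.11∠11.1° Ω.
Step 5 — Source phasor: V = 145∠-146.3° V = -120.6 - j80.45 V.
Step 6 — Ohm's law: I = V / Z_total = (-120.6 - j80.45) / (26.6 + j5.212) = -4.938 - j2.057 A.
Step 7 — Convert to polar: |I| = 5.349 A, ∠I = -157.4°.

I = 5.349∠-157.4° A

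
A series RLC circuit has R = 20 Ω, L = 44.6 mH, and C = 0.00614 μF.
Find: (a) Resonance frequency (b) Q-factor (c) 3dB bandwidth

Step 1 — Resonance condition Im(Z)=0 gives ω₀ = 1/√(LC).
Step 2 — ω₀ = 1/√(0.0446·6.14e-09) = 6.043e+04 rad/s.
Step 3 — f₀ = ω₀/(2π) = 9618 Hz.
Step 4 — Series Q: Q = ω₀L/R = 6.043e+04·0.0446/20 = 134.8.
Step 5 — 3dB bandwidth: Δω = ω₀/Q = 448.4 rad/s; BW = Δω/(2π) = 71.37 Hz.

(a) f₀ = 9618 Hz  (b) Q = 134.8  (c) BW = 71.37 Hz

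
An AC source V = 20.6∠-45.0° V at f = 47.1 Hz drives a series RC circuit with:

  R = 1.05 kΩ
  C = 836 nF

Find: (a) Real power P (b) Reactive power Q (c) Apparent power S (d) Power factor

Step 1 — Angular frequency: ω = 2π·f = 2π·47.1 = 295.9 rad/s.
Step 2 — Component impedances:
  R: Z = R = 1050 Ω
  C: Z = 1/(jωC) = -j/(ω·C) = 0 - j4042 Ω
Step 3 — Series combination: Z_total = R + C = 1050 - j4042 Ω = 4176∠-75.4° Ω.
Step 4 — Source phasor: V = 20.6∠-45.0° V = 14.57 - j14.57 V.
Step 5 — Current: I = V / Z = 0.004253 + j0.002499 A = 0.004933∠30.4° A.
Step 6 — Complex power: S = V·I* = 0.02555 - j0.09835 VA.
Step 7 — Real power: P = Re(S) = 0.02555 W.
Step 8 — Reactive power: Q = Im(S) = -0.09835 VAR.
Step 9 — Apparent power: |S| = 0.1016 VA.
Step 10 — Power factor: PF = P/|S| = 0.2514 (leading).

(a) P = 0.02555 W  (b) Q = -0.09835 VAR  (c) S = 0.1016 VA  (d) PF = 0.2514 (leading)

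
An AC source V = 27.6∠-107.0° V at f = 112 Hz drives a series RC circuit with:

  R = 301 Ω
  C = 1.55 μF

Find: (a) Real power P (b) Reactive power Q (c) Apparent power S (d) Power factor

Step 1 — Angular frequency: ω = 2π·f = 2π·112 = 703.7 rad/s.
Step 2 — Component impedances:
  R: Z = R = 301 Ω
  C: Z = 1/(jωC) = -j/(ω·C) = 0 - j916.8 Ω
Step 3 — Series combination: Z_total = R + C = 301 - j916.8 Ω = 964.9∠-71.8° Ω.
Step 4 — Source phasor: V = 27.6∠-107.0° V = -8.069 - j26.39 V.
Step 5 — Current: I = V / Z = 0.02338 - j0.01648 A = 0.0286∠-35.2° A.
Step 6 — Complex power: S = V·I* = 0.2463 - j0.75 VA.
Step 7 — Real power: P = Re(S) = 0.2463 W.
Step 8 — Reactive power: Q = Im(S) = -0.75 VAR.
Step 9 — Apparent power: |S| = 0.7894 VA.
Step 10 — Power factor: PF = P/|S| = 0.3119 (leading).

(a) P = 0.2463 W  (b) Q = -0.75 VAR  (c) S = 0.7894 VA  (d) PF = 0.3119 (leading)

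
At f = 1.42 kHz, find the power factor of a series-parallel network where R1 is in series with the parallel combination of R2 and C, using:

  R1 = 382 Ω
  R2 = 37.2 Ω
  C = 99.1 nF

Step 1 — Angular frequency: ω = 2π·f = 2π·1420 = 8922 rad/s.
Step 2 — Component impedances:
  R1: Z = R = 382 Ω
  R2: Z = R = 37.2 Ω
  C: Z = 1/(jωC) = -j/(ω·C) = 0 - j1131 Ω
Step 3 — Parallel branch: R2 || C = 1/(1/R2 + 1/C) = 37.16 - j1.222 Ω.
Step 4 — Series with R1: Z_total = R1 + (R2 || C) = 419.2 - j1.222 Ω = 419.2∠-0.2° Ω.
Step 5 — Power factor: PF = cos(φ) = Re(Z)/|Z| = 419.2/419.2 = 1.
Step 6 — Type: Im(Z) = -1.222 ⇒ leading (phase φ = -0.2°).

PF = 1 (leading, φ = -0.2°)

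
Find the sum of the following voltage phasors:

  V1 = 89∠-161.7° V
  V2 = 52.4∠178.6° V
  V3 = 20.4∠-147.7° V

Step 1 — Convert each phasor to rectangular form:
  V1 = 89·(cos(-161.7°) + j·sin(-161.7°)) = -84.5 - j27.95 V
  V2 = 52.4·(cos(178.6°) + j·sin(178.6°)) = -52.38 + j1.28 V
  V3 = 20.4·(cos(-147.7°) + j·sin(-147.7°)) = -17.24 - j10.9 V
Step 2 — Sum components: V_total = -154.1 - j37.57 V.
Step 3 — Convert to polar: |V_total| = 158.6 V, ∠V_total = -166.3°.

V_total = 158.6∠-166.3° V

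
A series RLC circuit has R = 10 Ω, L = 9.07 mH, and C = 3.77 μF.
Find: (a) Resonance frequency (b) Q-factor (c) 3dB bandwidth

Step 1 — Resonance condition Im(Z)=0 gives ω₀ = 1/√(LC).
Step 2 — ω₀ = 1/√(0.00907·3.77e-06) = 5408 rad/s.
Step 3 — f₀ = ω₀/(2π) = 860.7 Hz.
Step 4 — Series Q: Q = ω₀L/R = 5408·0.00907/10 = 4.905.
Step 5 — 3dB bandwidth: Δω = ω₀/Q = 1103 rad/s; BW = Δω/(2π) = 175.5 Hz.

(a) f₀ = 860.7 Hz  (b) Q = 4.905  (c) BW = 175.5 Hz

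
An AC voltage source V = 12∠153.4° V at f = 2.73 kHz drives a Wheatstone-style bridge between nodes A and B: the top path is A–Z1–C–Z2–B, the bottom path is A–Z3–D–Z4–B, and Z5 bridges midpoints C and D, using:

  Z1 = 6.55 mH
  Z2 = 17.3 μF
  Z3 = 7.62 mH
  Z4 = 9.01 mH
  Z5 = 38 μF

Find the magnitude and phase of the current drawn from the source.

Step 1 — Angular frequency: ω = 2π·f = 2π·2730 = 1.715e+04 rad/s.
Step 2 — Component impedances:
  Z1: Z = jωL = j·1.715e+04·0.00655 = 0 + j112.4 Ω
  Z2: Z = 1/(jωC) = -j/(ω·C) = 0 - j3.37 Ω
  Z3: Z = jωL = j·1.715e+04·0.00762 = 0 + j130.7 Ω
  Z4: Z = jωL = j·1.715e+04·0.00901 = 0 + j154.5 Ω
  Z5: Z = 1/(jωC) = -j/(ω·C) = 0 - j1.534 Ω
Step 3 — Bridge requires nodal analysis (the Z5 bridge couples midpoints C and D, so the two paths cannot be reduced to a simple series/parallel combination). Setting node B to ground and injecting 1 A at node A, the 3-node admittance system at A, C, D solves to V_A = Z_AB = 0 + j56.61 Ω = 56.61∠90.0° Ω.
Step 4 — Source phasor: V = 12∠153.4° V = -10.73 + j5.373 V.
Step 5 — Ohm's law: I = V / Z_total = (-10.73 + j5.373) / (0 + j56.61) = 0.09492 + j0.1895 A.
Step 6 — Convert to polar: |I| = 0.212 A, ∠I = 63.4°.

I = 0.212∠63.4° A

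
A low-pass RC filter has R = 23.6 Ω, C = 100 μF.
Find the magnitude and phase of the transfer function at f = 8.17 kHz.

Step 1 — Angular frequency: ω = 2π·8170 = 5.133e+04 rad/s.
Step 2 — Transfer function: H(jω) = 1/(1 + jωRC).
Step 3 — Denominator: 1 + jωRC = 1 + j·5.133e+04·23.6·0.0001 = 1 + j121.1.
Step 4 — H = 6.813e-05 - j0.008254.
Step 5 — Magnitude: |H| = 0.008254 (-41.7 dB); phase: φ = -89.5°.

|H| = 0.008254 (-41.7 dB), φ = -89.5°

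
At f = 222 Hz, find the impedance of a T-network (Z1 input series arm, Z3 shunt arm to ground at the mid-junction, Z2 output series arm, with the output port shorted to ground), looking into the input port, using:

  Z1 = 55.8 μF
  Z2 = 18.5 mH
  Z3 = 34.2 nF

Step 1 — Angular frequency: ω = 2π·f = 2π·222 = 1395 rad/s.
Step 2 — Component impedances:
  Z1: Z = 1/(jωC) = -j/(ω·C) = 0 - j12.85 Ω
  Z2: Z = jωL = j·1395·0.0185 = 0 + j25.81 Ω
  Z3: Z = 1/(jωC) = -j/(ω·C) = 0 - j2.096e+04 Ω
Step 3 — With the output port shorted to ground, the output series arm Z2 runs from the junction to ground; the shunt arm Z3 also runs from the junction to ground. They appear in parallel: Z3 || Z2 = 0 + j25.84 Ω.
Step 4 — Series with input arm Z1: Z_in = Z1 + (Z3 || Z2) = 0 + j12.99 Ω = 12.99∠90.0° Ω.

Z = 0 + j12.99 Ω = 12.99∠90.0° Ω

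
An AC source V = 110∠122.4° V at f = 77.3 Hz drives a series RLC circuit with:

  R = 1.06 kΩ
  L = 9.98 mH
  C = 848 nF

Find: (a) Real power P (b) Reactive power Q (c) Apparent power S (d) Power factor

Step 1 — Angular frequency: ω = 2π·f = 2π·77.3 = 485.7 rad/s.
Step 2 — Component impedances:
  R: Z = R = 1060 Ω
  L: Z = jωL = j·485.7·0.00998 = 0 + j4.847 Ω
  C: Z = 1/(jωC) = -j/(ω·C) = 0 - j2428 Ω
Step 3 — Series combination: Z_total = R + L + C = 1060 - j2423 Ω = 2645∠-66.4° Ω.
Step 4 — Source phasor: V = 110∠122.4° V = -58.94 + j92.88 V.
Step 5 — Current: I = V / Z = -0.0411 - j0.006343 A = 0.04159∠-171.2° A.
Step 6 — Complex power: S = V·I* = 1.834 - j4.191 VA.
Step 7 — Real power: P = Re(S) = 1.834 W.
Step 8 — Reactive power: Q = Im(S) = -4.191 VAR.
Step 9 — Apparent power: |S| = 4.575 VA.
Step 10 — Power factor: PF = P/|S| = 0.4008 (leading).

(a) P = 1.834 W  (b) Q = -4.191 VAR  (c) S = 4.575 VA  (d) PF = 0.4008 (leading)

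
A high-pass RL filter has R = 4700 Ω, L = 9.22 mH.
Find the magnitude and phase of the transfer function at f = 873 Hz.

Step 1 — Angular frequency: ω = 2π·873 = 5485 rad/s.
Step 2 — Transfer function: H(jω) = jωL/(R + jωL).
Step 3 — Numerator jωL = j·50.57; denominator R + jωL = 4700 + j50.57.
Step 4 — H = 0.0001158 + j0.01076.
Step 5 — Magnitude: |H| = 0.01076 (-39.4 dB); phase: φ = 89.4°.

|H| = 0.01076 (-39.4 dB), φ = 89.4°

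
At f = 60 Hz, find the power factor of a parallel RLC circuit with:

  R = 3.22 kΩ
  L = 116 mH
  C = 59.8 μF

Step 1 — Angular frequency: ω = 2π·f = 2π·60 = 377 rad/s.
Step 2 — Component impedances:
  R: Z = R = 3220 Ω
  L: Z = jωL = j·377·0.116 = 0 + j43.73 Ω
  C: Z = 1/(jωC) = -j/(ω·C) = 0 - j44.36 Ω
Step 3 — Parallel combination: 1/Z_total = 1/R + 1/L + 1/C; Z_total = 1547 + j1609 Ω = 2232∠46.1° Ω.
Step 4 — Power factor: PF = cos(φ) = Re(Z)/|Z| = 1547/2232 = 0.6931.
Step 5 — Type: Im(Z) = 1609 ⇒ lagging (phase φ = 46.1°).

PF = 0.6931 (lagging, φ = 46.1°)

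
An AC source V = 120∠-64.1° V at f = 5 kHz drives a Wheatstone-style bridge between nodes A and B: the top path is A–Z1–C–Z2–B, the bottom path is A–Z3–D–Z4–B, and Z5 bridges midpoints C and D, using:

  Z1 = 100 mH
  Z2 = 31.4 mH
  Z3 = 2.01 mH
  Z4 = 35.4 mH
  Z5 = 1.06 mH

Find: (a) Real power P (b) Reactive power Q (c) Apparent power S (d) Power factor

Step 1 — Angular frequency: ω = 2π·f = 2π·5000 = 3.142e+04 rad/s.
Step 2 — Component impedances:
  Z1: Z = jωL = j·3.142e+04·0.1 = 0 + j3142 Ω
  Z2: Z = jωL = j·3.142e+04·0.0314 = 0 + j986.5 Ω
  Z3: Z = jωL = j·3.142e+04·0.00201 = 0 + j63.15 Ω
  Z4: Z = jωL = j·3.142e+04·0.0354 = 0 + j1112 Ω
  Z5: Z = jωL = j·3.142e+04·0.00106 = 0 + j33.3 Ω
Step 3 — Bridge requires nodal analysis (the Z5 bridge couples midpoints C and D, so the two paths cannot be reduced to a simple series/parallel combination). Setting node B to ground and injecting 1 A at node A, the 3-node admittance system at A, C, D solves to V_A = Z_AB = 0 + j593.1 Ω = 593.1∠90.0° Ω.
Step 4 — Source phasor: V = 120∠-64.1° V = 52.42 - j107.9 V.
Step 5 — Current: I = V / Z = -0.182 - j0.08837 A = 0.2023∠-154.1° A.
Step 6 — Complex power: S = V·I* = 0 + j24.28 VA.
Step 7 — Real power: P = Re(S) = 0 W.
Step 8 — Reactive power: Q = Im(S) = 24.28 VAR.
Step 9 — Apparent power: |S| = 24.28 VA.
Step 10 — Power factor: PF = P/|S| = 0 (lagging).

(a) P = 0 W  (b) Q = 24.28 VAR  (c) S = 24.28 VA  (d) PF = 0 (lagging)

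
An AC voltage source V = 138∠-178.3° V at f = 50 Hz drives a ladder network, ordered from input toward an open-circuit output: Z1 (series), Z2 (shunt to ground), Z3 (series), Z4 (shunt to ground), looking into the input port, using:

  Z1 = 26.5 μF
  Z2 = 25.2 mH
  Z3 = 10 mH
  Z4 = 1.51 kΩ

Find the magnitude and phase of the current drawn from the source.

Step 1 — Angular frequency: ω = 2π·f = 2π·50 = 314.2 rad/s.
Step 2 — Component impedances:
  Z1: Z = 1/(jωC) = -j/(ω·C) = 0 - j120.1 Ω
  Z2: Z = jωL = j·314.2·0.0252 = 0 + j7.917 Ω
  Z3: Z = jωL = j·314.2·0.01 = 0 + j3.142 Ω
  Z4: Z = R = 1510 Ω
Step 3 — Ladder network (open output): work backward from the far end, alternating series and parallel combinations. Z_in = 0.04151 - j112.2 Ω = 112.2∠-90.0° Ω.
Step 4 — Source phasor: V = 138∠-178.3° V = -137.9 - j4.094 V.
Step 5 — Ohm's law: I = V / Z_total = (-137.9 - j4.094) / (0.04151 - j112.2) = 0.03603 - j1.229 A.
Step 6 — Convert to polar: |I| = 1.23 A, ∠I = -88.3°.

I = 1.23∠-88.3° A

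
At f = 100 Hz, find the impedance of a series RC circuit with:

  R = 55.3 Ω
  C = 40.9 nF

Step 1 — Angular frequency: ω = 2π·f = 2π·100 = 628.3 rad/s.
Step 2 — Component impedances:
  R: Z = R = 55.3 Ω
  C: Z = 1/(jωC) = -j/(ω·C) = 0 - j3.891e+04 Ω
Step 3 — Series combination: Z_total = R + C = 55.3 - j3.891e+04 Ω = 3.891e+04∠-89.9° Ω.

Z = 55.3 - j3.891e+04 Ω = 3.891e+04∠-89.9° Ω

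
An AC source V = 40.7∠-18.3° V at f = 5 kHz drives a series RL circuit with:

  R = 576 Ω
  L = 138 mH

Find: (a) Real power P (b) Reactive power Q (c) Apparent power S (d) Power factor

Step 1 — Angular frequency: ω = 2π·f = 2π·5000 = 3.142e+04 rad/s.
Step 2 — Component impedances:
  R: Z = R = 576 Ω
  L: Z = jωL = j·3.142e+04·0.138 = 0 + j4335 Ω
Step 3 — Series combination: Z_total = R + L = 576 + j4335 Ω = 4373∠82.4° Ω.
Step 4 — Source phasor: V = 40.7∠-18.3° V = 38.64 - j12.78 V.
Step 5 — Current: I = V / Z = -0.001733 - j0.009143 A = 0.009306∠-100.7° A.
Step 6 — Complex power: S = V·I* = 0.04988 + j0.3755 VA.
Step 7 — Real power: P = Re(S) = 0.04988 W.
Step 8 — Reactive power: Q = Im(S) = 0.3755 VAR.
Step 9 — Apparent power: |S| = 0.3788 VA.
Step 10 — Power factor: PF = P/|S| = 0.1317 (lagging).

(a) P = 0.04988 W  (b) Q = 0.3755 VAR  (c) S = 0.3788 VA  (d) PF = 0.1317 (lagging)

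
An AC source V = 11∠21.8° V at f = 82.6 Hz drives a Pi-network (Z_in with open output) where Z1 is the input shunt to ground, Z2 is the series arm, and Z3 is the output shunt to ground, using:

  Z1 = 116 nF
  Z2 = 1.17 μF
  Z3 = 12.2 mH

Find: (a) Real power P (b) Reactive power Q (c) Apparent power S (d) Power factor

Step 1 — Angular frequency: ω = 2π·f = 2π·82.6 = 519 rad/s.
Step 2 — Component impedances:
  Z1: Z = 1/(jωC) = -j/(ω·C) = 0 - j1.661e+04 Ω
  Z2: Z = 1/(jωC) = -j/(ω·C) = 0 - j1647 Ω
  Z3: Z = jωL = j·519·0.0122 = 0 + j6.332 Ω
Step 3 — With open output, the series arm Z2 and the output shunt Z3 appear in series to ground: Z2 + Z3 = 0 - j1641 Ω.
Step 4 — Parallel with input shunt Z1: Z_in = Z1 || (Z2 + Z3) = 0 - j1493 Ω = 1493∠-90.0° Ω.
Step 5 — Source phasor: V = 11∠21.8° V = 10.21 + j4.085 V.
Step 6 — Current: I = V / Z = -0.002736 + j0.006841 A = 0.007367∠111.8° A.
Step 7 — Complex power: S = V·I* = 0 - j0.08104 VA.
Step 8 — Real power: P = Re(S) = 0 W.
Step 9 — Reactive power: Q = Im(S) = -0.08104 VAR.
Step 10 — Apparent power: |S| = 0.08104 VA.
Step 11 — Power factor: PF = P/|S| = 0 (leading).

(a) P = 0 W  (b) Q = -0.08104 VAR  (c) S = 0.08104 VA  (d) PF = 0 (leading)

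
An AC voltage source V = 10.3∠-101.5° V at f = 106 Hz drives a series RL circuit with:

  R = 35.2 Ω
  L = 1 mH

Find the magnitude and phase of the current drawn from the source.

Step 1 — Angular frequency: ω = 2π·f = 2π·106 = 666 rad/s.
Step 2 — Component impedances:
  R: Z = R = 35.2 Ω
  L: Z = jωL = j·666·0.001 = 0 + j0.666 Ω
Step 3 — Series combination: Z_total = R + L = 35.2 + j0.666 Ω = 35.21∠1.1° Ω.
Step 4 — Source phasor: V = 10.3∠-101.5° V = -2.053 - j10.09 V.
Step 5 — Ohm's law: I = V / Z_total = (-2.053 - j10.09) / (35.2 + j0.666) = -0.06374 - j0.2855 A.
Step 6 — Convert to polar: |I| = 0.2926 A, ∠I = -102.6°.

I = 0.2926∠-102.6° A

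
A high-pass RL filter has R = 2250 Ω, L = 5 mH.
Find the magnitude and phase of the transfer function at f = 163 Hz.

Step 1 — Angular frequency: ω = 2π·163 = 1024 rad/s.
Step 2 — Transfer function: H(jω) = jωL/(R + jωL).
Step 3 — Numerator jωL = j·5.121; denominator R + jωL = 2250 + j5.121.
Step 4 — H = 5.18e-06 + j0.002276.
Step 5 — Magnitude: |H| = 0.002276 (-52.9 dB); phase: φ = 89.9°.

|H| = 0.002276 (-52.9 dB), φ = 89.9°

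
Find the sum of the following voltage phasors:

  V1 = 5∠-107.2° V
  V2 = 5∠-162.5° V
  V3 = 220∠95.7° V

Step 1 — Convert each phasor to rectangular form:
  V1 = 5·(cos(-107.2°) + j·sin(-107.2°)) = -1.479 - j4.776 V
  V2 = 5·(cos(-162.5°) + j·sin(-162.5°)) = -4.769 - j1.504 V
  V3 = 220·(cos(95.7°) + j·sin(95.7°)) = -21.85 + j218.9 V
Step 2 — Sum components: V_total = -28.1 + j212.6 V.
Step 3 — Convert to polar: |V_total| = 214.5 V, ∠V_total = 97.5°.

V_total = 214.5∠97.5° V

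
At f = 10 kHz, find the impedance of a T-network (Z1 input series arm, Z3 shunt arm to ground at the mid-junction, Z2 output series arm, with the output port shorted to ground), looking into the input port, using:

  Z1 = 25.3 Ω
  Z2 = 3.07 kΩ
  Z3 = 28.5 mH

Step 1 — Angular frequency: ω = 2π·f = 2π·1e+04 = 6.283e+04 rad/s.
Step 2 — Component impedances:
  Z1: Z = R = 25.3 Ω
  Z2: Z = R = 3070 Ω
  Z3: Z = jωL = j·6.283e+04·0.0285 = 0 + j1791 Ω
Step 3 — With the output port shorted to ground, the output series arm Z2 runs from the junction to ground; the shunt arm Z3 also runs from the junction to ground. They appear in parallel: Z3 || Z2 = 779.3 + j1336 Ω.
Step 4 — Series with input arm Z1: Z_in = Z1 + (Z3 || Z2) = 804.6 + j1336 Ω = 1560∠58.9° Ω.

Z = 804.6 + j1336 Ω = 1560∠58.9° Ω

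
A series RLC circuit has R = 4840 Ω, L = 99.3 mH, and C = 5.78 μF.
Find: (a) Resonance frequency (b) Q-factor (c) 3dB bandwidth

Step 1 — Resonance: ω₀ = 1/√(LC) = 1/√(0.0993·5.78e-06) = 1320 rad/s.
Step 2 — f₀ = ω₀/(2π) = 210.1 Hz.
Step 3 — Series Q: Q = ω₀L/R = 1320·0.0993/4840 = 0.02708.
Step 4 — Bandwidth: Δω = ω₀/Q = 4.874e+04 rad/s; BW = Δω/(2π) = 7757 Hz.

(a) f₀ = 210.1 Hz  (b) Q = 0.02708  (c) BW = 7757 Hz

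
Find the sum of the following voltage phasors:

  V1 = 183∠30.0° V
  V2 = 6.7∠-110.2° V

Step 1 — Convert each phasor to rectangular form:
  V1 = 183·(cos(30.0°) + j·sin(30.0°)) = 158.5 + j91.5 V
  V2 = 6.7·(cos(-110.2°) + j·sin(-110.2°)) = -2.313 - j6.288 V
Step 2 — Sum components: V_total = 156.2 + j85.21 V.
Step 3 — Convert to polar: |V_total| = 177.9 V, ∠V_total = 28.6°.

V_total = 177.9∠28.6° V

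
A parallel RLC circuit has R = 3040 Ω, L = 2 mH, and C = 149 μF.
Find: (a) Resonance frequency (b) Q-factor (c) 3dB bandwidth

Step 1 — Resonance: ω₀ = 1/√(LC) = 1/√(0.002·0.000149) = 1832 rad/s.
Step 2 — f₀ = ω₀/(2π) = 291.5 Hz.
Step 3 — Parallel Q: Q = R/(ω₀L) = 3040/(1832·0.002) = 829.8.
Step 4 — Bandwidth: Δω = ω₀/Q = 2.208 rad/s; BW = Δω/(2π) = 0.3514 Hz.

(a) f₀ = 291.5 Hz  (b) Q = 829.8  (c) BW = 0.3514 Hz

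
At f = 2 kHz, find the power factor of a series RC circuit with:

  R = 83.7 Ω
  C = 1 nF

Step 1 — Angular frequency: ω = 2π·f = 2π·2000 = 1.257e+04 rad/s.
Step 2 — Component impedances:
  R: Z = R = 83.7 Ω
  C: Z = 1/(jωC) = -j/(ω·C) = 0 - j7.958e+04 Ω
Step 3 — Series combination: Z_total = R + C = 83.7 - j7.958e+04 Ω = 7.958e+04∠-89.9° Ω.
Step 4 — Power factor: PF = cos(φ) = Re(Z)/|Z| = 83.7/7.958e+04 = 0.001052.
Step 5 — Type: Im(Z) = -7.958e+04 ⇒ leading (phase φ = -89.9°).

PF = 0.001052 (leading, φ = -89.9°)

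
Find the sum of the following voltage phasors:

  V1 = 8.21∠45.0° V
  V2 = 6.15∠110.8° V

Step 1 — Convert each phasor to rectangular form:
  V1 = 8.21·(cos(45.0°) + j·sin(45.0°)) = 5.805 + j5.805 V
  V2 = 6.15·(cos(110.8°) + j·sin(110.8°)) = -2.184 + j5.749 V
Step 2 — Sum components: V_total = 3.621 + j11.55 V.
Step 3 — Convert to polar: |V_total| = 12.11 V, ∠V_total = 72.6°.

V_total = 12.11∠72.6° V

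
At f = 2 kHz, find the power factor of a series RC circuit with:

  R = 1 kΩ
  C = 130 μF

Step 1 — Angular frequency: ω = 2π·f = 2π·2000 = 1.257e+04 rad/s.
Step 2 — Component impedances:
  R: Z = R = 1000 Ω
  C: Z = 1/(jωC) = -j/(ω·C) = 0 - j0.6121 Ω
Step 3 — Series combination: Z_total = R + C = 1000 - j0.6121 Ω = 1000∠-0.0° Ω.
Step 4 — Power factor: PF = cos(φ) = Re(Z)/|Z| = 1000/1000 = 1.
Step 5 — Type: Im(Z) = -0.6121 ⇒ leading (phase φ = -0.0°).

PF = 1 (leading, φ = -0.0°)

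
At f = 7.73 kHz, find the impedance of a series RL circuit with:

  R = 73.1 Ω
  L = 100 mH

Step 1 — Angular frequency: ω = 2π·f = 2π·7730 = 4.857e+04 rad/s.
Step 2 — Component impedances:
  R: Z = R = 73.1 Ω
  L: Z = jωL = j·4.857e+04·0.1 = 0 + j4857 Ω
Step 3 — Series combination: Z_total = R + L = 73.1 + j4857 Ω = 4857∠89.1° Ω.

Z = 73.1 + j4857 Ω = 4857∠89.1° Ω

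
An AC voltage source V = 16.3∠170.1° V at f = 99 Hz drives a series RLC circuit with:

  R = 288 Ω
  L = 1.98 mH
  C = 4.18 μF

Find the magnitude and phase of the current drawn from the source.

Step 1 — Angular frequency: ω = 2π·f = 2π·99 = 622 rad/s.
Step 2 — Component impedances:
  R: Z = R = 288 Ω
  L: Z = jωL = j·622·0.00198 = 0 + j1.232 Ω
  C: Z = 1/(jωC) = -j/(ω·C) = 0 - j384.6 Ω
Step 3 — Series combination: Z_total = R + L + C = 288 - j383.4 Ω = 479.5∠-53.1° Ω.
Step 4 — Source phasor: V = 16.3∠170.1° V = -16.06 + j2.802 V.
Step 5 — Ohm's law: I = V / Z_total = (-16.06 + j2.802) / (288 - j383.4) = -0.02479 - j0.02326 A.
Step 6 — Convert to polar: |I| = 0.03399 A, ∠I = -136.8°.

I = 0.03399∠-136.8° A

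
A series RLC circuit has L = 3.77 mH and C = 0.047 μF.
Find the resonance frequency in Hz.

Step 1 — Resonance condition Im(Z)=0 gives ω₀ = 1/√(LC).
Step 2 — ω₀ = 1/√(0.00377·4.7e-08) = 7.512e+04 rad/s.
Step 3 — f₀ = ω₀/(2π) = 1.196e+04 Hz.

f₀ = 1.196e+04 Hz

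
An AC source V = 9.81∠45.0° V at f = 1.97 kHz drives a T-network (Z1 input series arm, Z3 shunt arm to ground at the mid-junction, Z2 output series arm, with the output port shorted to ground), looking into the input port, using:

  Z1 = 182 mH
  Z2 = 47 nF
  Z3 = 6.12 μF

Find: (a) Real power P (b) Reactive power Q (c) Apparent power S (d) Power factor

Step 1 — Angular frequency: ω = 2π·f = 2π·1970 = 1.238e+04 rad/s.
Step 2 — Component impedances:
  Z1: Z = jωL = j·1.238e+04·0.182 = 0 + j2253 Ω
  Z2: Z = 1/(jωC) = -j/(ω·C) = 0 - j1719 Ω
  Z3: Z = 1/(jωC) = -j/(ω·C) = 0 - j13.2 Ω
Step 3 — With the output port shorted to ground, the output series arm Z2 runs from the junction to ground; the shunt arm Z3 also runs from the junction to ground. They appear in parallel: Z3 || Z2 = 0 - j13.1 Ω.
Step 4 — Series with input arm Z1: Z_in = Z1 + (Z3 || Z2) = 0 + j2240 Ω = 2240∠90.0° Ω.
Step 5 — Source phasor: V = 9.81∠45.0° V = 6.937 + j6.937 V.
Step 6 — Current: I = V / Z = 0.003097 - j0.003097 A = 0.00438∠-45.0° A.
Step 7 — Complex power: S = V·I* = 0 + j0.04297 VA.
Step 8 — Real power: P = Re(S) = 0 W.
Step 9 — Reactive power: Q = Im(S) = 0.04297 VAR.
Step 10 — Apparent power: |S| = 0.04297 VA.
Step 11 — Power factor: PF = P/|S| = 0 (lagging).

(a) P = 0 W  (b) Q = 0.04297 VAR  (c) S = 0.04297 VA  (d) PF = 0 (lagging)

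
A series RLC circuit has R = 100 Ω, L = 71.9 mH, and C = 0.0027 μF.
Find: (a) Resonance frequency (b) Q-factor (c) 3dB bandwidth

Step 1 — Resonance condition Im(Z)=0 gives ω₀ = 1/√(LC).
Step 2 — ω₀ = 1/√(0.0719·2.7e-09) = 7.177e+04 rad/s.
Step 3 — f₀ = ω₀/(2π) = 1.142e+04 Hz.
Step 4 — Series Q: Q = ω₀L/R = 7.177e+04·0.0719/100 = 51.6.
Step 5 — 3dB bandwidth: Δω = ω₀/Q = 1391 rad/s; BW = Δω/(2π) = 221.4 Hz.

(a) f₀ = 1.142e+04 Hz  (b) Q = 51.6  (c) BW = 221.4 Hz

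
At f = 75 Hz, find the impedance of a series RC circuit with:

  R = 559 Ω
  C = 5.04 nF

Step 1 — Angular frequency: ω = 2π·f = 2π·75 = 471.2 rad/s.
Step 2 — Component impedances:
  R: Z = R = 559 Ω
  C: Z = 1/(jωC) = -j/(ω·C) = 0 - j4.21e+05 Ω
Step 3 — Series combination: Z_total = R + C = 559 - j4.21e+05 Ω = 4.21e+05∠-89.9° Ω.

Z = 559 - j4.21e+05 Ω = 4.21e+05∠-89.9° Ω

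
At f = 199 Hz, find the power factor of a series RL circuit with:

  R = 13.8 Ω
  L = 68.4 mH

Step 1 — Angular frequency: ω = 2π·f = 2π·199 = 1250 rad/s.
Step 2 — Component impedances:
  R: Z = R = 13.8 Ω
  L: Z = jωL = j·1250·0.0684 = 0 + j85.52 Ω
Step 3 — Series combination: Z_total = R + L = 13.8 + j85.52 Ω = 86.63∠80.8° Ω.
Step 4 — Power factor: PF = cos(φ) = Re(Z)/|Z| = 13.8/86.63 = 0.1593.
Step 5 — Type: Im(Z) = 85.52 ⇒ lagging (phase φ = 80.8°).

PF = 0.1593 (lagging, φ = 80.8°)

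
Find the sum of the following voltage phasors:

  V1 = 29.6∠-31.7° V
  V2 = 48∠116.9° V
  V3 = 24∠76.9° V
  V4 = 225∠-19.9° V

Step 1 — Convert each phasor to rectangular form:
  V1 = 29.6·(cos(-31.7°) + j·sin(-31.7°)) = 25.18 - j15.55 V
  V2 = 48·(cos(116.9°) + j·sin(116.9°)) = -21.72 + j42.81 V
  V3 = 24·(cos(76.9°) + j·sin(76.9°)) = 5.44 + j23.38 V
  V4 = 225·(cos(-19.9°) + j·sin(-19.9°)) = 211.6 - j76.59 V
Step 2 — Sum components: V_total = 220.5 - j25.96 V.
Step 3 — Convert to polar: |V_total| = 222 V, ∠V_total = -6.7°.

V_total = 222∠-6.7° V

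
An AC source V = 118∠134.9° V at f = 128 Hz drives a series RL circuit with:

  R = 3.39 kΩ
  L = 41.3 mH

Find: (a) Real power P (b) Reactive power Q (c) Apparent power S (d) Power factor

Step 1 — Angular frequency: ω = 2π·f = 2π·128 = 804.2 rad/s.
Step 2 — Component impedances:
  R: Z = R = 3390 Ω
  L: Z = jωL = j·804.2·0.0413 = 0 + j33.22 Ω
Step 3 — Series combination: Z_total = R + L = 3390 + j33.22 Ω = 3390∠0.6° Ω.
Step 4 — Source phasor: V = 118∠134.9° V = -83.29 + j83.58 V.
Step 5 — Current: I = V / Z = -0.02433 + j0.02489 A = 0.03481∠134.3° A.
Step 6 — Complex power: S = V·I* = 4.107 + j0.04024 VA.
Step 7 — Real power: P = Re(S) = 4.107 W.
Step 8 — Reactive power: Q = Im(S) = 0.04024 VAR.
Step 9 — Apparent power: |S| = 4.107 VA.
Step 10 — Power factor: PF = P/|S| = 1 (lagging).

(a) P = 4.107 W  (b) Q = 0.04024 VAR  (c) S = 4.107 VA  (d) PF = 1 (lagging)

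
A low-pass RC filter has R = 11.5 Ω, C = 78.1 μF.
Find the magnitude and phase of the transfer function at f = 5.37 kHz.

Step 1 — Angular frequency: ω = 2π·5370 = 3.374e+04 rad/s.
Step 2 — Transfer function: H(jω) = 1/(1 + jωRC).
Step 3 — Denominator: 1 + jωRC = 1 + j·3.374e+04·11.5·7.81e-05 = 1 + j30.3.
Step 4 — H = 0.001088 - j0.03296.
Step 5 — Magnitude: |H| = 0.03298 (-29.6 dB); phase: φ = -88.1°.

|H| = 0.03298 (-29.6 dB), φ = -88.1°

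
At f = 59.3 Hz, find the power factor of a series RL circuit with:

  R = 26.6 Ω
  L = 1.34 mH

Step 1 — Angular frequency: ω = 2π·f = 2π·59.3 = 372.6 rad/s.
Step 2 — Component impedances:
  R: Z = R = 26.6 Ω
  L: Z = jωL = j·372.6·0.00134 = 0 + j0.4993 Ω
Step 3 — Series combination: Z_total = R + L = 26.6 + j0.4993 Ω = 26.6∠1.1° Ω.
Step 4 — Power factor: PF = cos(φ) = Re(Z)/|Z| = 26.6/26.605 = 0.9998.
Step 5 — Type: Im(Z) = 0.4993 ⇒ lagging (phase φ = 1.1°).

PF = 0.9998 (lagging, φ = 1.1°)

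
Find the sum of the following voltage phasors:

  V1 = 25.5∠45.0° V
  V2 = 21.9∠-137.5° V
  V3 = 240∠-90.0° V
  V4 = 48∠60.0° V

Step 1 — Convert each phasor to rectangular form:
  V1 = 25.5·(cos(45.0°) + j·sin(45.0°)) = 18.03 + j18.03 V
  V2 = 21.9·(cos(-137.5°) + j·sin(-137.5°)) = -16.15 - j14.8 V
  V3 = 240·(cos(-90.0°) + j·sin(-90.0°)) = 0 - j240 V
  V4 = 48·(cos(60.0°) + j·sin(60.0°)) = 24 + j41.57 V
Step 2 — Sum components: V_total = 25.88 - j195.2 V.
Step 3 — Convert to polar: |V_total| = 196.9 V, ∠V_total = -82.4°.

V_total = 196.9∠-82.4° V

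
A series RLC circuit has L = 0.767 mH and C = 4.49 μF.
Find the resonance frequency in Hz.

Step 1 — Resonance condition Im(Z)=0 gives ω₀ = 1/√(LC).
Step 2 — ω₀ = 1/√(0.000767·4.49e-06) = 1.704e+04 rad/s.
Step 3 — f₀ = ω₀/(2π) = 2712 Hz.

f₀ = 2712 Hz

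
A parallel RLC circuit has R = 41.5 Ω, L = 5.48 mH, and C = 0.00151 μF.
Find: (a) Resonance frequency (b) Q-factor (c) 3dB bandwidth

Step 1 — Resonance: ω₀ = 1/√(LC) = 1/√(0.00548·1.51e-09) = 3.476e+05 rad/s.
Step 2 — f₀ = ω₀/(2π) = 5.533e+04 Hz.
Step 3 — Parallel Q: Q = R/(ω₀L) = 41.5/(3.476e+05·0.00548) = 0.02178.
Step 4 — Bandwidth: Δω = ω₀/Q = 1.596e+07 rad/s; BW = Δω/(2π) = 2.54e+06 Hz.

(a) f₀ = 5.533e+04 Hz  (b) Q = 0.02178  (c) BW = 2.54e+06 Hz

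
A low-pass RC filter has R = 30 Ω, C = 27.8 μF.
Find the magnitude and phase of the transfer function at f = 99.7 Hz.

Step 1 — Angular frequency: ω = 2π·99.7 = 626.4 rad/s.
Step 2 — Transfer function: H(jω) = 1/(1 + jωRC).
Step 3 — Denominator: 1 + jωRC = 1 + j·626.4·30·2.78e-05 = 1 + j0.5224.
Step 4 — H = 0.7856 - j0.4104.
Step 5 — Magnitude: |H| = 0.8863 (-1.0 dB); phase: φ = -27.6°.

|H| = 0.8863 (-1.0 dB), φ = -27.6°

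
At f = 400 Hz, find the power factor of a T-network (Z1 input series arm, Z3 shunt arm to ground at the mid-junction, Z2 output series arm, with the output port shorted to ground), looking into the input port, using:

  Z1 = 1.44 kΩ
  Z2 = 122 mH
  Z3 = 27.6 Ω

Step 1 — Angular frequency: ω = 2π·f = 2π·400 = 2513 rad/s.
Step 2 — Component impedances:
  Z1: Z = R = 1440 Ω
  Z2: Z = jωL = j·2513·0.122 = 0 + j306.6 Ω
  Z3: Z = R = 27.6 Ω
Step 3 — With the output port shorted to ground, the output series arm Z2 runs from the junction to ground; the shunt arm Z3 also runs from the junction to ground. They appear in parallel: Z3 || Z2 = 27.38 + j2.464 Ω.
Step 4 — Series with input arm Z1: Z_in = Z1 + (Z3 || Z2) = 1467 + j2.464 Ω = 1467∠0.1° Ω.
Step 5 — Power factor: PF = cos(φ) = Re(Z)/|Z| = 1467/1467 = 1.
Step 6 — Type: Im(Z) = 2.464 ⇒ lagging (phase φ = 0.1°).

PF = 1 (lagging, φ = 0.1°)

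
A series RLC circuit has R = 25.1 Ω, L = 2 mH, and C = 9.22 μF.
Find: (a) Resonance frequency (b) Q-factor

Step 1 — Resonance condition Im(Z)=0 gives ω₀ = 1/√(LC).
Step 2 — ω₀ = 1/√(0.002·9.22e-06) = 7364 rad/s.
Step 3 — f₀ = ω₀/(2π) = 1172 Hz.
Step 4 — Series Q: Q = ω₀L/R = 7364·0.002/25.1 = 0.5868.

(a) f₀ = 1172 Hz  (b) Q = 0.5868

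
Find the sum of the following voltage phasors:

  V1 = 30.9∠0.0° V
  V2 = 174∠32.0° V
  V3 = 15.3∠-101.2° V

Step 1 — Convert each phasor to rectangular form:
  V1 = 30.9·(cos(0.0°) + j·sin(0.0°)) = 30.9 V
  V2 = 174·(cos(32.0°) + j·sin(32.0°)) = 147.6 + j92.21 V
  V3 = 15.3·(cos(-101.2°) + j·sin(-101.2°)) = -2.972 - j15.01 V
Step 2 — Sum components: V_total = 175.5 + j77.2 V.
Step 3 — Convert to polar: |V_total| = 191.7 V, ∠V_total = 23.7°.

V_total = 191.7∠23.7° V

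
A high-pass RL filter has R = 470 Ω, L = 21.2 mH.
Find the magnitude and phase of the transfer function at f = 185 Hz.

Step 1 — Angular frequency: ω = 2π·185 = 1162 rad/s.
Step 2 — Transfer function: H(jω) = jωL/(R + jωL).
Step 3 — Numerator jωL = j·24.64; denominator R + jωL = 470 + j24.64.
Step 4 — H = 0.002741 + j0.05229.
Step 5 — Magnitude: |H| = 0.05236 (-25.6 dB); phase: φ = 87.0°.

|H| = 0.05236 (-25.6 dB), φ = 87.0°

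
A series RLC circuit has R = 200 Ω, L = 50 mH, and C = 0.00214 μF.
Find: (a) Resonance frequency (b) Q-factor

Step 1 — Resonance condition Im(Z)=0 gives ω₀ = 1/√(LC).
Step 2 — ω₀ = 1/√(0.05·2.14e-09) = 9.667e+04 rad/s.
Step 3 — f₀ = ω₀/(2π) = 1.539e+04 Hz.
Step 4 — Series Q: Q = ω₀L/R = 9.667e+04·0.05/200 = 24.17.

(a) f₀ = 1.539e+04 Hz  (b) Q = 24.17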